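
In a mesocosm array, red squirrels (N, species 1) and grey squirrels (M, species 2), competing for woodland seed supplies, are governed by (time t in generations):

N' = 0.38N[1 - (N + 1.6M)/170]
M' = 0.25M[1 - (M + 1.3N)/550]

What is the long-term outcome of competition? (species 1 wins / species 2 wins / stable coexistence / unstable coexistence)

Compare the nullcline intercepts: K1/α12 = 170/1.6 = 106 < K2 = 550; K2/α21 = 550/1.3 = 423 > K1 = 170.
Since the inequalities point opposite ways, species 2 can invade but species 1 cannot.

species 2 excludes species 1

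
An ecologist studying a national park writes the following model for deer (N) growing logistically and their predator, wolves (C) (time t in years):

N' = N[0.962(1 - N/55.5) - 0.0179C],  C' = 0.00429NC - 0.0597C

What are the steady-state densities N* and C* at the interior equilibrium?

From dC/dt = 0 with C > 0: 0.00429N* = 0.0597, so N* = 13.9.
Substitute into dN/dt = 0: 0.962(1 - 13.9/55.5) = 0.0179C*.
The bracket is 0.749, giving C* = 0.721/0.0179 = 40.3.

N* ≈ 13.9, C* ≈ 40.3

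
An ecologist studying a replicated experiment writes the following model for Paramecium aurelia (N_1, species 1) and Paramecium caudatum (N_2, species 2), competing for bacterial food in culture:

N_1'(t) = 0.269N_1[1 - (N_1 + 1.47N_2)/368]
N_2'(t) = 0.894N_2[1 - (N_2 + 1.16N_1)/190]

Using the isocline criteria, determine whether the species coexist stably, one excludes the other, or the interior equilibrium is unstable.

species 1 excludes species 2

Compare the nullcline intercepts: K1/α12 = 368/1.47 = 250 > K2 = 190; K2/α21 = 190/1.16 = 164 < K1 = 368.
Since the inequalities point opposite ways, species 1 can invade but species 2 cannot.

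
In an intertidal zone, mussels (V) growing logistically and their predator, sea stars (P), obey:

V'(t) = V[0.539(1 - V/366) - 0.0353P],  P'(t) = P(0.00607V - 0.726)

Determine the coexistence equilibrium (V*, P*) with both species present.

From dP/dt = 0 with P > 0: 0.00607V* = 0.726, so V* = 120.
Substitute into dV/dt = 0: 0.539(1 - 120/366) = 0.0353P*.
The bracket is 0.673, giving P* = 0.363/0.0353 = 10.3.

V* ≈ 120, P* ≈ 10.3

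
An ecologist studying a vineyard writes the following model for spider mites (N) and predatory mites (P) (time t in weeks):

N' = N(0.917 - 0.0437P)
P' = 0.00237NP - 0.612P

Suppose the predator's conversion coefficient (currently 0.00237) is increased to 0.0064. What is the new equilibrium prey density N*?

N* ≈ 95.6

At the interior fixed point, setting dP/dt = 0 with P > 0 fixes N* = (predator death rate)/(NP coefficient) — independent of the other coefficients.
With the change, N* = 0.612/0.0064 = 95.6; it falls from 258.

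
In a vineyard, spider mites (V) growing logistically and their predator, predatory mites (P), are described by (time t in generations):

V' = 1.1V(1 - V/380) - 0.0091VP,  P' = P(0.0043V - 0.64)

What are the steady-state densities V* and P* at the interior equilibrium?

V* ≈ 149, P* ≈ 73.5

From dP/dt = 0 with P > 0: 0.0043V* = 0.64, so V* = 149.
Substitute into dV/dt = 0: 1.1(1 - 149/380) = 0.0091P*.
The bracket is 0.608, giving P* = 0.669/0.0091 = 73.5.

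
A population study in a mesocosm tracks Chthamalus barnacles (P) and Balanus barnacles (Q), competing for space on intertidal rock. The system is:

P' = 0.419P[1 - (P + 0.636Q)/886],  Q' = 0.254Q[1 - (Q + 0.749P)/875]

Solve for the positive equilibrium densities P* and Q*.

Setting both brackets to zero gives the nullclines P + 0.636Q = 886 and 0.749P + Q = 875.
Substituting Q = 875 - 0.749P into the first: P(1 - 0.636·0.749) = 886 - 0.636·875.
So P* = 330/0.524 = 629, and then Q* = 875 - 0.749·629 = 404.

P* ≈ 629, Q* ≈ 404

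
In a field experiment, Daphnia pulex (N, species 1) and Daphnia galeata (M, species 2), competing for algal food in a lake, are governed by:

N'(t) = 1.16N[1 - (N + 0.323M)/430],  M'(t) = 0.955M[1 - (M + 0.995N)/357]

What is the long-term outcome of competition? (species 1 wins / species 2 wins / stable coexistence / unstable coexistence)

Compare the nullcline intercepts: K1/α12 = 430/0.323 = 1330 > K2 = 357; K2/α21 = 357/0.995 = 359 < K1 = 430.
Since the inequalities point opposite ways, species 1 can invade but species 2 cannot.

species 1 excludes species 2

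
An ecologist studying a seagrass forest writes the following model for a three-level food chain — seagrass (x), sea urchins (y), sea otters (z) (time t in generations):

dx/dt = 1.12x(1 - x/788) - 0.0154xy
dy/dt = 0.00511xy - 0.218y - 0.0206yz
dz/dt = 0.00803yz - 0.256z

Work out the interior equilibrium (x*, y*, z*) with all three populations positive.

From dz/dt = 0: 0.00803y* = 0.256, so y* = 31.9.
From dx/dt = 0: 1.12(1 - x*/788) = 0.0154·31.9, giving x* = 788·(1 - 0.438) = 443.
From dy/dt = 0: 0.00511·443 - 0.218 = 0.0206z*, so z* = 2.04/0.0206 = 99.2.

x* ≈ 443, y* ≈ 31.9, z* ≈ 99.2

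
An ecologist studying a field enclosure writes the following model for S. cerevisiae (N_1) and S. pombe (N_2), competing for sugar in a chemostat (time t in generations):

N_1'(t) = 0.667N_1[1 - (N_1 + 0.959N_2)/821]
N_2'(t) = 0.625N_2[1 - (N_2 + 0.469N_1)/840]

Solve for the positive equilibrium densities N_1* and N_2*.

Setting both brackets to zero gives the nullclines N_1 + 0.959N_2 = 821 and 0.469N_1 + N_2 = 840.
Substituting N_2 = 840 - 0.469N_1 into the first: N_1(1 - 0.959·0.469) = 821 - 0.959·840.
So N_1* = 15.4/0.55 = 28.1, and then N_2* = 840 - 0.469·28.1 = 827.

N_1* ≈ 28.1, N_2* ≈ 827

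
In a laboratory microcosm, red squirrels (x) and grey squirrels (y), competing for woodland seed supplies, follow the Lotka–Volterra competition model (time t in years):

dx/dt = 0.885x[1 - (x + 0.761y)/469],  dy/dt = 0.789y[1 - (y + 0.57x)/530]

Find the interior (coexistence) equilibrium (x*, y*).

Setting both brackets to zero gives the nullclines x + 0.761y = 469 and 0.57x + y = 530.
Substituting y = 530 - 0.57x into the first: x(1 - 0.761·0.57) = 469 - 0.761·530.
So x* = 65.7/0.566 = 116, and then y* = 530 - 0.57·116 = 464.

x* ≈ 116, y* ≈ 464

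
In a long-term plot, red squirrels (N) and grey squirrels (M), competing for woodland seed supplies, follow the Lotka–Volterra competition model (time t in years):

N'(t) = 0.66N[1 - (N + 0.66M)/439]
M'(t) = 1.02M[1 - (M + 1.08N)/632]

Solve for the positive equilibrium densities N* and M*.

N* ≈ 76.2, M* ≈ 550

Setting both brackets to zero gives the nullclines N + 0.66M = 439 and 1.08N + M = 632.
Substituting M = 632 - 1.08N into the first: N(1 - 0.66·1.08) = 439 - 0.66·632.
So N* = 21.9/0.287 = 76.2, and then M* = 632 - 1.08·76.2 = 550.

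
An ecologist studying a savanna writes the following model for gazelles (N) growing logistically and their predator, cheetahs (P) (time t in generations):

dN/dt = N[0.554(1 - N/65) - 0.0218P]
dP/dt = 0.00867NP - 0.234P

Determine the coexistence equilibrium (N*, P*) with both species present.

From dP/dt = 0 with P > 0: 0.00867N* = 0.234, so N* = 27.
Substitute into dN/dt = 0: 0.554(1 - 27/65) = 0.0218P*.
The bracket is 0.585, giving P* = 0.324/0.0218 = 14.9.

N* ≈ 27, P* ≈ 14.9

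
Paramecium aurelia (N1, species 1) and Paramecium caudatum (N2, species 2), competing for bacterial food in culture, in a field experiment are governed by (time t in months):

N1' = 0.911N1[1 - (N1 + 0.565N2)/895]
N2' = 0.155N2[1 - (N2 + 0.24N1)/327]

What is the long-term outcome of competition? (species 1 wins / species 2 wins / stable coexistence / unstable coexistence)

Compare the nullcline intercepts: K1/α12 = 895/0.565 = 1580 > K2 = 327; K2/α21 = 327/0.24 = 1360 > K1 = 895.
Since both inequalities hold, each species can invade when rare, so the interior equilibrium is stable.

stable coexistence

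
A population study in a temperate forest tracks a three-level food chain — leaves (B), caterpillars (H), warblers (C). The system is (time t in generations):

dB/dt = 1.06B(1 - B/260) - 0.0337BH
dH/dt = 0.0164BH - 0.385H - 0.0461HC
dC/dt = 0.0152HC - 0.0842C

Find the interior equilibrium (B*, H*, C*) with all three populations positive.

From dC/dt = 0: 0.0152H* = 0.0842, so H* = 5.54.
From dB/dt = 0: 1.06(1 - B*/260) = 0.0337·5.54, giving B* = 260·(1 - 0.176) = 214.
From dH/dt = 0: 0.0164·214 - 0.385 = 0.0461C*, so C* = 3.13/0.0461 = 67.9.

B* ≈ 214, H* ≈ 5.54, C* ≈ 67.9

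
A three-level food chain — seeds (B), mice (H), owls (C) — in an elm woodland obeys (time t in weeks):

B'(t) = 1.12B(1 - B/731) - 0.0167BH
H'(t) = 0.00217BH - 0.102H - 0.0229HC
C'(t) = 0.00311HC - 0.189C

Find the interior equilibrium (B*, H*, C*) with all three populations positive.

From dC/dt = 0: 0.00311H* = 0.189, so H* = 60.8.
From dB/dt = 0: 1.12(1 - B*/731) = 0.0167·60.8, giving B* = 731·(1 - 0.906) = 68.6.
From dH/dt = 0: 0.00217·68.6 - 0.102 = 0.0229C*, so C* = 0.0469/0.0229 = 2.05.

B* ≈ 68.6, H* ≈ 60.8, C* ≈ 2.05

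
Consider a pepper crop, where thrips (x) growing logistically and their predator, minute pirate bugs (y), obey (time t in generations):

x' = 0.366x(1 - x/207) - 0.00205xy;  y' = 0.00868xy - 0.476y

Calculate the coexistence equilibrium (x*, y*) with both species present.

x* ≈ 54.8, y* ≈ 131

From dy/dt = 0 with y > 0: 0.00868x* = 0.476, so x* = 54.8.
Substitute into dx/dt = 0: 0.366(1 - 54.8/207) = 0.00205y*.
The bracket is 0.735, giving y* = 0.269/0.00205 = 131.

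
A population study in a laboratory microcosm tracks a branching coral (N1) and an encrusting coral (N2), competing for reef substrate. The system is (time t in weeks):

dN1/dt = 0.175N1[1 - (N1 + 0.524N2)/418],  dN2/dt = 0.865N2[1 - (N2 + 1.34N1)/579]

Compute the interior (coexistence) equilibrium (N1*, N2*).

Setting both brackets to zero gives the nullclines N1 + 0.524N2 = 418 and 1.34N1 + N2 = 579.
Substituting N2 = 579 - 1.34N1 into the first: N1(1 - 0.524·1.34) = 418 - 0.524·579.
So N1* = 115/0.298 = 385, and then N2* = 579 - 1.34·385 = 63.4.

N1* ≈ 385, N2* ≈ 63.4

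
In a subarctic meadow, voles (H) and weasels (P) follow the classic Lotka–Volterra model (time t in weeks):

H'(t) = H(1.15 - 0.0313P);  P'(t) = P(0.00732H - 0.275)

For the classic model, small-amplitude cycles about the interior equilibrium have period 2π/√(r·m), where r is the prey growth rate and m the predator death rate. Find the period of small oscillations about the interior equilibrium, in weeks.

Here r = 1.15 and m = 0.275, so r·m = 0.316.
ω = √0.316 = 0.562 per week, hence T = 2π/ω ≈ 11.2 weeks.

T ≈ 11.2 weeks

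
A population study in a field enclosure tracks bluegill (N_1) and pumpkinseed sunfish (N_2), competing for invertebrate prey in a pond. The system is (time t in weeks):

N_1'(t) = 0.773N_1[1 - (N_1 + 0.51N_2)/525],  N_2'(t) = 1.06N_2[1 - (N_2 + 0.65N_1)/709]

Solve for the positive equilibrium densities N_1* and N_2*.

Setting both brackets to zero gives the nullclines N_1 + 0.51N_2 = 525 and 0.65N_1 + N_2 = 709.
Substituting N_2 = 709 - 0.65N_1 into the first: N_1(1 - 0.51·0.65) = 525 - 0.51·709.
So N_1* = 163/0.668 = 244, and then N_2* = 709 - 0.65·244 = 550.

N_1* ≈ 244, N_2* ≈ 550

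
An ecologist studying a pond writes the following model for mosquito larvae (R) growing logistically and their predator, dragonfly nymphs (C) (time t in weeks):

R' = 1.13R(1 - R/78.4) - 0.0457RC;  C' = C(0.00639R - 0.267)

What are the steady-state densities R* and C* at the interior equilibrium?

R* ≈ 41.8, C* ≈ 11.5

From dC/dt = 0 with C > 0: 0.00639R* = 0.267, so R* = 41.8.
Substitute into dR/dt = 0: 1.13(1 - 41.8/78.4) = 0.0457C*.
The bracket is 0.467, giving C* = 0.528/0.0457 = 11.5.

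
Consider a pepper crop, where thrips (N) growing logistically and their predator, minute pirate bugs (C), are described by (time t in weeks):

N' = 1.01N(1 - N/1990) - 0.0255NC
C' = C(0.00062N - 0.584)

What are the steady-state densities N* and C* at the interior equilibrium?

N* ≈ 942, C* ≈ 20.9

From dC/dt = 0 with C > 0: 0.00062N* = 0.584, so N* = 942.
Substitute into dN/dt = 0: 1.01(1 - 942/1990) = 0.0255C*.
The bracket is 0.527, giving C* = 0.532/0.0255 = 20.9.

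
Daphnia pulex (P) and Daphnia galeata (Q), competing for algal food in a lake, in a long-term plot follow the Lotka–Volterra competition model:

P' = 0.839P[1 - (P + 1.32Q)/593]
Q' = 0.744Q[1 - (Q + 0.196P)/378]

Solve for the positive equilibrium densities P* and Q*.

P* ≈ 127, Q* ≈ 353

Setting both brackets to zero gives the nullclines P + 1.32Q = 593 and 0.196P + Q = 378.
Substituting Q = 378 - 0.196P into the first: P(1 - 1.32·0.196) = 593 - 1.32·378.
So P* = 94/0.741 = 127, and then Q* = 378 - 0.196·127 = 353.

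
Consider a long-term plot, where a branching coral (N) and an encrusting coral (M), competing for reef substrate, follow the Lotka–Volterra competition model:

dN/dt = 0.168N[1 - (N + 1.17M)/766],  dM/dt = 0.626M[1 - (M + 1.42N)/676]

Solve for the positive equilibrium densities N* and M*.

N* ≈ 37.7, M* ≈ 622

Setting both brackets to zero gives the nullclines N + 1.17M = 766 and 1.42N + M = 676.
Substituting M = 676 - 1.42N into the first: N(1 - 1.17·1.42) = 766 - 1.17·676.
So N* = -24.9/-0.661 = 37.7, and then M* = 676 - 1.42·37.7 = 622.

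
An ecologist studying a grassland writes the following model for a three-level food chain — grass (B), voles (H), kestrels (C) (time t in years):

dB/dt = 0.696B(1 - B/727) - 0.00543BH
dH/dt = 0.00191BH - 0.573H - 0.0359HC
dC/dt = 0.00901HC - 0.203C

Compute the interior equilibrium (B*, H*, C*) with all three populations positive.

From dC/dt = 0: 0.00901H* = 0.203, so H* = 22.5.
From dB/dt = 0: 0.696(1 - B*/727) = 0.00543·22.5, giving B* = 727·(1 - 0.176) = 599.
From dH/dt = 0: 0.00191·599 - 0.573 = 0.0359C*, so C* = 0.571/0.0359 = 15.9.

B* ≈ 599, H* ≈ 22.5, C* ≈ 15.9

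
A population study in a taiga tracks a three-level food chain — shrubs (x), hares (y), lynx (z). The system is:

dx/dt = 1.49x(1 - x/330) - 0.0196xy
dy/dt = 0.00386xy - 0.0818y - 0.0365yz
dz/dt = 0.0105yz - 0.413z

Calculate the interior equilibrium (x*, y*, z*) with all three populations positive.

From dz/dt = 0: 0.0105y* = 0.413, so y* = 39.3.
From dx/dt = 0: 1.49(1 - x*/330) = 0.0196·39.3, giving x* = 330·(1 - 0.517) = 159.
From dy/dt = 0: 0.00386·159 - 0.0818 = 0.0365z*, so z* = 0.533/0.0365 = 14.6.

x* ≈ 159, y* ≈ 39.3, z* ≈ 14.6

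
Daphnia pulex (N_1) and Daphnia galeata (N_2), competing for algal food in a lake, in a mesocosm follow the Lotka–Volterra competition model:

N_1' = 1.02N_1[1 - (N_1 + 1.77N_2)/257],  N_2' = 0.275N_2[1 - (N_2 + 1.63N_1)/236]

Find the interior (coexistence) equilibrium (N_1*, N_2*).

N_1* ≈ 85.3, N_2* ≈ 97

Setting both brackets to zero gives the nullclines N_1 + 1.77N_2 = 257 and 1.63N_1 + N_2 = 236.
Substituting N_2 = 236 - 1.63N_1 into the first: N_1(1 - 1.77·1.63) = 257 - 1.77·236.
So N_1* = -161/-1.89 = 85.3, and then N_2* = 236 - 1.63·85.3 = 97.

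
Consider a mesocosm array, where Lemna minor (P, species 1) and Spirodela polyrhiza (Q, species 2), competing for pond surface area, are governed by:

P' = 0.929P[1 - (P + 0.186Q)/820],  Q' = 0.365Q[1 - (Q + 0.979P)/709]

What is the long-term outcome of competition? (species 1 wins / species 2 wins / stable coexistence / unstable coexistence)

Compare the nullcline intercepts: K1/α12 = 820/0.186 = 4410 > K2 = 709; K2/α21 = 709/0.979 = 724 < K1 = 820.
Since the inequalities point opposite ways, species 1 can invade but species 2 cannot.

species 1 excludes species 2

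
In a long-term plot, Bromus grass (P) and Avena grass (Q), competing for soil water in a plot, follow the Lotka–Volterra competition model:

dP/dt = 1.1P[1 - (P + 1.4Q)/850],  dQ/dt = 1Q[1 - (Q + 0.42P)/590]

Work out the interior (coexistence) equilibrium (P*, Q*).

Setting both brackets to zero gives the nullclines P + 1.4Q = 850 and 0.42P + Q = 590.
Substituting Q = 590 - 0.42P into the first: P(1 - 1.4·0.42) = 850 - 1.4·590.
So P* = 24/0.412 = 58.3, and then Q* = 590 - 0.42·58.3 = 566.

P* ≈ 58.3, Q* ≈ 566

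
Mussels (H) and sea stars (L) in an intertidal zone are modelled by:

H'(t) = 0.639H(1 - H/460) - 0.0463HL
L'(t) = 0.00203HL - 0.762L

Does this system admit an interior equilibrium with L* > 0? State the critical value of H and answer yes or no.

Threshold H = 375; K > 375, so yes, the predator persists.

The predator equation gives dL/dt > 0 only when H > 0.762/0.00203 = 375.
Without the predator, H → K = 460. Since 460 > 375, the predator can invade and persist.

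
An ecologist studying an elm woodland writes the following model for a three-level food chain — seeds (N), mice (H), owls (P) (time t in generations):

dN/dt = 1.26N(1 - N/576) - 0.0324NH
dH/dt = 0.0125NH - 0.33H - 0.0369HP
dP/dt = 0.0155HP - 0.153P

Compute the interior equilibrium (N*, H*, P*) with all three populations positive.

From dP/dt = 0: 0.0155H* = 0.153, so H* = 9.87.
From dN/dt = 0: 1.26(1 - N*/576) = 0.0324·9.87, giving N* = 576·(1 - 0.254) = 430.
From dH/dt = 0: 0.0125·430 - 0.33 = 0.0369P*, so P* = 5.04/0.0369 = 137.

N* ≈ 430, H* ≈ 9.87, P* ≈ 137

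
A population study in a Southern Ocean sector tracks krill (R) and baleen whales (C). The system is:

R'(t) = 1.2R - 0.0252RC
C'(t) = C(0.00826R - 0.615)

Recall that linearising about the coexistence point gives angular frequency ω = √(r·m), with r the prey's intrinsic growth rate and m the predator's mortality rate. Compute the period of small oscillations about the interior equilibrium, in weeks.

Here r = 1.2 and m = 0.615, so r·m = 0.738.
ω = √0.738 = 0.859 per week, hence T = 2π/ω ≈ 7.31 weeks.

T ≈ 7.31 weeks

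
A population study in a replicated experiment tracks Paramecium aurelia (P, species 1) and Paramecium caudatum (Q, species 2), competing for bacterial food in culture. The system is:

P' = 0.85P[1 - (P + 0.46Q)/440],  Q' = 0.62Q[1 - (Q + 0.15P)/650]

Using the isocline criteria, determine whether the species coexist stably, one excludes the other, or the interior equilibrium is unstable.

stable coexistence

Compare the nullcline intercepts: K1/α12 = 440/0.46 = 957 > K2 = 650; K2/α21 = 650/0.15 = 4330 > K1 = 440.
Since both inequalities hold, each species can invade when rare, so the interior equilibrium is stable.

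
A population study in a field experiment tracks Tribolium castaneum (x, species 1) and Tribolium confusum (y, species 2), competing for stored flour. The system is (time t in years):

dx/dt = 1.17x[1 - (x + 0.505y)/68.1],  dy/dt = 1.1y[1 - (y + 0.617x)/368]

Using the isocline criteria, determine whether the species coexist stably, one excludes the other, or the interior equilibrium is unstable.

species 2 excludes species 1

Compare the nullcline intercepts: K1/α12 = 68.1/0.505 = 135 < K2 = 368; K2/α21 = 368/0.617 = 596 > K1 = 68.1.
Since the inequalities point opposite ways, species 2 can invade but species 1 cannot.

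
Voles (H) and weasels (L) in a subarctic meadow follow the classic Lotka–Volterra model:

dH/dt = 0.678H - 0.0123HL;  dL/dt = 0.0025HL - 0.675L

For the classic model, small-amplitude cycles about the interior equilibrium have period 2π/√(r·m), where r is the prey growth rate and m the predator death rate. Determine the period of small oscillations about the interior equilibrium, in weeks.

T ≈ 9.29 weeks

Here r = 0.678 and m = 0.675, so r·m = 0.458.
ω = √0.458 = 0.676 per week, hence T = 2π/ω ≈ 9.29 weeks.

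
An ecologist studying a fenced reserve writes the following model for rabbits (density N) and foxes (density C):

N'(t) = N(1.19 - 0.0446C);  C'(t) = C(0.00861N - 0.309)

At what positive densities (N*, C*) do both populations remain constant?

Set dC/dt = 0 with C > 0: 0.00861N - 0.309 = 0, so N* = 0.309/0.00861 = 35.9.
Set dN/dt = 0 with N > 0: 1.19 - 0.0446C = 0, so C* = 1.19/0.0446 = 26.7.

N* ≈ 35.9, C* ≈ 26.7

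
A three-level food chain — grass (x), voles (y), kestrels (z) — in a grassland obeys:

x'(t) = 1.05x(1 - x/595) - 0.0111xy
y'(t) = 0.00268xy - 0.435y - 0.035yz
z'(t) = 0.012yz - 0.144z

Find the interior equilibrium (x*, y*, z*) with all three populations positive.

x* ≈ 520, y* ≈ 12, z* ≈ 27.4

From dz/dt = 0: 0.012y* = 0.144, so y* = 12.
From dx/dt = 0: 1.05(1 - x*/595) = 0.0111·12, giving x* = 595·(1 - 0.127) = 520.
From dy/dt = 0: 0.00268·520 - 0.435 = 0.035z*, so z* = 0.957/0.035 = 27.4.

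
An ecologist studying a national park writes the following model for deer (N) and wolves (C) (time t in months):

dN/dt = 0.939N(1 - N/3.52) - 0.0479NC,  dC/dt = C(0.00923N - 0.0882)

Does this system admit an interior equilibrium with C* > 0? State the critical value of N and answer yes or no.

The predator equation gives dC/dt > 0 only when N > 0.0882/0.00923 = 9.56.
Without the predator, N → K = 3.52. Since 3.52 < 9.56, the predator cannot invade.

Threshold N = 9.56; K < 9.56, so no, the predator goes extinct.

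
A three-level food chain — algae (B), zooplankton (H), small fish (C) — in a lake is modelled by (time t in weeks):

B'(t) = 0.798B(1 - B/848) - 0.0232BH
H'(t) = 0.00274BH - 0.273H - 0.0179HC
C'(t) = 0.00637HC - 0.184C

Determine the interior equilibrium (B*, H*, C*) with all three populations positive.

From dC/dt = 0: 0.00637H* = 0.184, so H* = 28.9.
From dB/dt = 0: 0.798(1 - B*/848) = 0.0232·28.9, giving B* = 848·(1 - 0.84) = 136.
From dH/dt = 0: 0.00274·136 - 0.273 = 0.0179C*, so C* = 0.0993/0.0179 = 5.55.

B* ≈ 136, H* ≈ 28.9, C* ≈ 5.55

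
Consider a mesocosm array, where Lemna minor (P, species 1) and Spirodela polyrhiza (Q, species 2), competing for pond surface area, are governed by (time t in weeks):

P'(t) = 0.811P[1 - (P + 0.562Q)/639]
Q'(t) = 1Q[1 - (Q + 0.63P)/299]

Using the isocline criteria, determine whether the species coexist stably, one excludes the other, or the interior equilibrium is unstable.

species 1 excludes species 2

Compare the nullcline intercepts: K1/α12 = 639/0.562 = 1140 > K2 = 299; K2/α21 = 299/0.63 = 475 < K1 = 639.
Since the inequalities point opposite ways, species 1 can invade but species 2 cannot.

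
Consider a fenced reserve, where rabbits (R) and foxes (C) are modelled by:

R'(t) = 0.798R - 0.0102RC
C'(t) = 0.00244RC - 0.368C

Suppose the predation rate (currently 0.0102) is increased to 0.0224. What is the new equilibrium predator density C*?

At the interior fixed point, setting dR/dt = 0 with R > 0 fixes C* = (prey growth rate)/(RC coefficient) — independent of the other coefficients.
With the change, C* = 0.798/0.0224 = 35.6; it falls from 78.2.

C* ≈ 35.6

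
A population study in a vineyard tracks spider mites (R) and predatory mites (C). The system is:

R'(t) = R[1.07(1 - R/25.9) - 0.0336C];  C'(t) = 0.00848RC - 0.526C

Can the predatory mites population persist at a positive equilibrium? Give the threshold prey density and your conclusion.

The predator equation gives dC/dt > 0 only when R > 0.526/0.00848 = 62.
Without the predator, R → K = 25.9. Since 25.9 < 62, the predator cannot invade.

Threshold R = 62; K < 62, so no, the predator goes extinct.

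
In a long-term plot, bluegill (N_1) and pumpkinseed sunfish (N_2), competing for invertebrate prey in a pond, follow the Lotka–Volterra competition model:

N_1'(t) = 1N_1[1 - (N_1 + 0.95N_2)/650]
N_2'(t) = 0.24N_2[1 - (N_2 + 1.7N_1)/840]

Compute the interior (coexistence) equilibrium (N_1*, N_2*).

Setting both brackets to zero gives the nullclines N_1 + 0.95N_2 = 650 and 1.7N_1 + N_2 = 840.
Substituting N_2 = 840 - 1.7N_1 into the first: N_1(1 - 0.95·1.7) = 650 - 0.95·840.
So N_1* = -148/-0.615 = 241, and then N_2* = 840 - 1.7·241 = 431.

N_1* ≈ 241, N_2* ≈ 431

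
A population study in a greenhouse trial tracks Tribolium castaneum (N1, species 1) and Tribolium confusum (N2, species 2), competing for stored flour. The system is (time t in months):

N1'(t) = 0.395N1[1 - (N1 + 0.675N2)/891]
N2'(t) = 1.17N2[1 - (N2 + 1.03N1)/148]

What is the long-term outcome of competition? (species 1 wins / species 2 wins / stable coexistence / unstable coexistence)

Compare the nullcline intercepts: K1/α12 = 891/0.675 = 1320 > K2 = 148; K2/α21 = 148/1.03 = 144 < K1 = 891.
Since the inequalities point opposite ways, species 1 can invade but species 2 cannot.

species 1 excludes species 2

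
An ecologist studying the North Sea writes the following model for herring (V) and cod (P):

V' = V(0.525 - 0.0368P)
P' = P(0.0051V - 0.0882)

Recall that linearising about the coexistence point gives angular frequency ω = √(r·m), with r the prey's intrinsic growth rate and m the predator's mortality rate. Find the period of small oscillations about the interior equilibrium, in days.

Here r = 0.525 and m = 0.0882, so r·m = 0.0463.
ω = √0.0463 = 0.215 per day, hence T = 2π/ω ≈ 29.2 days.

T ≈ 29.2 days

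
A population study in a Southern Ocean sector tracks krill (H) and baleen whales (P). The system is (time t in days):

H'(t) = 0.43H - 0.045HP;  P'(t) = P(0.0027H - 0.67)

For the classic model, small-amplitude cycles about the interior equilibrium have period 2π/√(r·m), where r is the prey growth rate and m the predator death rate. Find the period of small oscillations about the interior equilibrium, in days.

T ≈ 11.7 days

Here r = 0.43 and m = 0.67, so r·m = 0.288.
ω = √0.288 = 0.537 per day, hence T = 2π/ω ≈ 11.7 days.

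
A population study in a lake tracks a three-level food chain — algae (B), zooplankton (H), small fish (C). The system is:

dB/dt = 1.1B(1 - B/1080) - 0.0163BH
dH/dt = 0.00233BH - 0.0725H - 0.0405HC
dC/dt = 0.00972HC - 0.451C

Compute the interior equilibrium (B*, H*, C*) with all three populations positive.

B* ≈ 337, H* ≈ 46.4, C* ≈ 17.6

From dC/dt = 0: 0.00972H* = 0.451, so H* = 46.4.
From dB/dt = 0: 1.1(1 - B*/1080) = 0.0163·46.4, giving B* = 1080·(1 - 0.688) = 337.
From dH/dt = 0: 0.00233·337 - 0.0725 = 0.0405C*, so C* = 0.714/0.0405 = 17.6.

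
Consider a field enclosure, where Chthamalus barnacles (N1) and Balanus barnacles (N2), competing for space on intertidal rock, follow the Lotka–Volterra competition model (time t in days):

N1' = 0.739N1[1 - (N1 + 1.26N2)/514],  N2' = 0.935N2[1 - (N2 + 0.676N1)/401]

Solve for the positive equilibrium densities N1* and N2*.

Setting both brackets to zero gives the nullclines N1 + 1.26N2 = 514 and 0.676N1 + N2 = 401.
Substituting N2 = 401 - 0.676N1 into the first: N1(1 - 1.26·0.676) = 514 - 1.26·401.
So N1* = 8.74/0.148 = 59, and then N2* = 401 - 0.676·59 = 361.

N1* ≈ 59, N2* ≈ 361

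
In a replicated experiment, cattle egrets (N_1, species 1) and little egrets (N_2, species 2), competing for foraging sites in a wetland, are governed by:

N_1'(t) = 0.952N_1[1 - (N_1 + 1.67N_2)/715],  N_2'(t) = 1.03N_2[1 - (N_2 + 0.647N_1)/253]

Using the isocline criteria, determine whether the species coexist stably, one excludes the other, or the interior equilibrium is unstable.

species 1 excludes species 2

Compare the nullcline intercepts: K1/α12 = 715/1.67 = 428 > K2 = 253; K2/α21 = 253/0.647 = 391 < K1 = 715.
Since the inequalities point opposite ways, species 1 can invade but species 2 cannot.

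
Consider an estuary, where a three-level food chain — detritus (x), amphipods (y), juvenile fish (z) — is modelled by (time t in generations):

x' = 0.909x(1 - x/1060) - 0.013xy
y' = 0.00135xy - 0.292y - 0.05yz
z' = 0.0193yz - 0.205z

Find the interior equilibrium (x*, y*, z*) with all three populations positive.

x* ≈ 899, y* ≈ 10.6, z* ≈ 18.4

From dz/dt = 0: 0.0193y* = 0.205, so y* = 10.6.
From dx/dt = 0: 0.909(1 - x*/1060) = 0.013·10.6, giving x* = 1060·(1 - 0.152) = 899.
From dy/dt = 0: 0.00135·899 - 0.292 = 0.05z*, so z* = 0.922/0.05 = 18.4.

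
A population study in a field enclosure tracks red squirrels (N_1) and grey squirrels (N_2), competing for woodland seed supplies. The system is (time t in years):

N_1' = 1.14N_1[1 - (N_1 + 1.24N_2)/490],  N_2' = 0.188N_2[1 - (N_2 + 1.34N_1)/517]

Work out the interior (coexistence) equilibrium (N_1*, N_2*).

N_1* ≈ 228, N_2* ≈ 211

Setting both brackets to zero gives the nullclines N_1 + 1.24N_2 = 490 and 1.34N_1 + N_2 = 517.
Substituting N_2 = 517 - 1.34N_1 into the first: N_1(1 - 1.24·1.34) = 490 - 1.24·517.
So N_1* = -151/-0.662 = 228, and then N_2* = 517 - 1.34·228 = 211.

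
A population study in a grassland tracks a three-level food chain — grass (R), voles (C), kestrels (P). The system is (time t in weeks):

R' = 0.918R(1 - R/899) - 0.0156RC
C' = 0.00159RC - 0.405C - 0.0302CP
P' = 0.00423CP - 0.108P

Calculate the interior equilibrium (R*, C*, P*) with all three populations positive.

From dP/dt = 0: 0.00423C* = 0.108, so C* = 25.5.
From dR/dt = 0: 0.918(1 - R*/899) = 0.0156·25.5, giving R* = 899·(1 - 0.434) = 509.
From dC/dt = 0: 0.00159·509 - 0.405 = 0.0302P*, so P* = 0.404/0.0302 = 13.4.

R* ≈ 509, C* ≈ 25.5, P* ≈ 13.4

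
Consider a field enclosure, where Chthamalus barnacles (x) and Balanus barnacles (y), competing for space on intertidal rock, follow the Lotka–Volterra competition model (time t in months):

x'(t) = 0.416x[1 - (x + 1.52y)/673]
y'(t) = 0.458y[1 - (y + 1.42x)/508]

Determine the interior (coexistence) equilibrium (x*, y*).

Setting both brackets to zero gives the nullclines x + 1.52y = 673 and 1.42x + y = 508.
Substituting y = 508 - 1.42x into the first: x(1 - 1.52·1.42) = 673 - 1.52·508.
So x* = -99.2/-1.16 = 85.6, and then y* = 508 - 1.42·85.6 = 386.

x* ≈ 85.6, y* ≈ 386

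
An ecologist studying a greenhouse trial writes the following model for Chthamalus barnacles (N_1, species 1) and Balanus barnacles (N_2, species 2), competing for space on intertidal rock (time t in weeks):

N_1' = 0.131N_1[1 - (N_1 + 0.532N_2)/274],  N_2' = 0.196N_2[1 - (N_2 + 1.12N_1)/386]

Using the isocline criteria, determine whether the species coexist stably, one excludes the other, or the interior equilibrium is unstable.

stable coexistence

Compare the nullcline intercepts: K1/α12 = 274/0.532 = 515 > K2 = 386; K2/α21 = 386/1.12 = 345 > K1 = 274.
Since both inequalities hold, each species can invade when rare, so the interior equilibrium is stable.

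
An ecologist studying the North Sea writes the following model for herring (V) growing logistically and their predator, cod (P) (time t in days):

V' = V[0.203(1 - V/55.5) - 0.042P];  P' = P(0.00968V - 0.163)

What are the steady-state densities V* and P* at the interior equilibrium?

From dP/dt = 0 with P > 0: 0.00968V* = 0.163, so V* = 16.8.
Substitute into dV/dt = 0: 0.203(1 - 16.8/55.5) = 0.042P*.
The bracket is 0.697, giving P* = 0.141/0.042 = 3.37.

V* ≈ 16.8, P* ≈ 3.37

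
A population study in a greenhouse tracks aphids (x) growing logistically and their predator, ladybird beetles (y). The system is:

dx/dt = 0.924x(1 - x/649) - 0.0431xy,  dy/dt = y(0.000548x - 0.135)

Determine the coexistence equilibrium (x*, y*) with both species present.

x* ≈ 246, y* ≈ 13.3

From dy/dt = 0 with y > 0: 0.000548x* = 0.135, so x* = 246.
Substitute into dx/dt = 0: 0.924(1 - 246/649) = 0.0431y*.
The bracket is 0.62, giving y* = 0.573/0.0431 = 13.3.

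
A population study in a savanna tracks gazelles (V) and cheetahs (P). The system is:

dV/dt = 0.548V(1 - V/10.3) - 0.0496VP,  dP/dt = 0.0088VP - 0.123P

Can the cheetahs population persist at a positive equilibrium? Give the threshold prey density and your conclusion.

The predator equation gives dP/dt > 0 only when V > 0.123/0.0088 = 14.
Without the predator, V → K = 10.3. Since 10.3 < 14, the predator cannot invade.

Threshold V = 14; K < 14, so no, the predator goes extinct.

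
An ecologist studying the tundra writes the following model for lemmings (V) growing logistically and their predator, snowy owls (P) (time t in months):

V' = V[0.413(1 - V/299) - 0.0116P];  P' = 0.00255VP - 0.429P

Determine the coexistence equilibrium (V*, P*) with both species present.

V* ≈ 168, P* ≈ 15.6

From dP/dt = 0 with P > 0: 0.00255V* = 0.429, so V* = 168.
Substitute into dV/dt = 0: 0.413(1 - 168/299) = 0.0116P*.
The bracket is 0.437, giving P* = 0.181/0.0116 = 15.6.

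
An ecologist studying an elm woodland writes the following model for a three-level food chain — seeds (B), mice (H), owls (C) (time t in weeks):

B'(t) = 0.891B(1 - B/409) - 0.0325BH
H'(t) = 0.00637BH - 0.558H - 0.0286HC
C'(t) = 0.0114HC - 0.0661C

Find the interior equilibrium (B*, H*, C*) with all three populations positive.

From dC/dt = 0: 0.0114H* = 0.0661, so H* = 5.8.
From dB/dt = 0: 0.891(1 - B*/409) = 0.0325·5.8, giving B* = 409·(1 - 0.211) = 322.
From dH/dt = 0: 0.00637·322 - 0.558 = 0.0286C*, so C* = 1.5/0.0286 = 52.3.

B* ≈ 322, H* ≈ 5.8, C* ≈ 52.3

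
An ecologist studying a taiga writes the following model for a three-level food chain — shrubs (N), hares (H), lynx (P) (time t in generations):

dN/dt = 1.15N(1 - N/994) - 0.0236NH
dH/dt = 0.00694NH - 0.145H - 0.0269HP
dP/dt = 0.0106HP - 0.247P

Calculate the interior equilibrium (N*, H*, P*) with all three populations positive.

N* ≈ 519, H* ≈ 23.3, P* ≈ 128

From dP/dt = 0: 0.0106H* = 0.247, so H* = 23.3.
From dN/dt = 0: 1.15(1 - N*/994) = 0.0236·23.3, giving N* = 994·(1 - 0.478) = 519.
From dH/dt = 0: 0.00694·519 - 0.145 = 0.0269P*, so P* = 3.45/0.0269 = 128.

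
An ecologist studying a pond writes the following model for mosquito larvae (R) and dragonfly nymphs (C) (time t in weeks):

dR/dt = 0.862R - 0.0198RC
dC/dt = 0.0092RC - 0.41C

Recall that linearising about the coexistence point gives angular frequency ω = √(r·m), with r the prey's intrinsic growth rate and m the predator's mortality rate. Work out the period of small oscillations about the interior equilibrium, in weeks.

T ≈ 10.6 weeks

Here r = 0.862 and m = 0.41, so r·m = 0.353.
ω = √0.353 = 0.594 per week, hence T = 2π/ω ≈ 10.6 weeks.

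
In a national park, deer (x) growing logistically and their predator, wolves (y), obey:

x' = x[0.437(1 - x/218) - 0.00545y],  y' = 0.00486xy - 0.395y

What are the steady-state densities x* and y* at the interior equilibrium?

From dy/dt = 0 with y > 0: 0.00486x* = 0.395, so x* = 81.3.
Substitute into dx/dt = 0: 0.437(1 - 81.3/218) = 0.00545y*.
The bracket is 0.627, giving y* = 0.274/0.00545 = 50.3.

x* ≈ 81.3, y* ≈ 50.3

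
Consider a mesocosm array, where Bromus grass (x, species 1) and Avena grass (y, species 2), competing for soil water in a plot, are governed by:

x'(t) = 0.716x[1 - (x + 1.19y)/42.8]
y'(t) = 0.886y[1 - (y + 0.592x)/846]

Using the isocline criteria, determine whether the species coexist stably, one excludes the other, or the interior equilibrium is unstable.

Compare the nullcline intercepts: K1/α12 = 42.8/1.19 = 36 < K2 = 846; K2/α21 = 846/0.592 = 1430 > K1 = 42.8.
Since the inequalities point opposite ways, species 2 can invade but species 1 cannot.

species 2 excludes species 1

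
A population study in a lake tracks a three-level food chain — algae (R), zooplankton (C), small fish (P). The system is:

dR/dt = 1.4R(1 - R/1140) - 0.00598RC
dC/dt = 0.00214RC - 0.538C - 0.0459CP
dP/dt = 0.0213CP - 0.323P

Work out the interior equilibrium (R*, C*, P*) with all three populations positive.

R* ≈ 1070, C* ≈ 15.2, P* ≈ 38

From dP/dt = 0: 0.0213C* = 0.323, so C* = 15.2.
From dR/dt = 0: 1.4(1 - R*/1140) = 0.00598·15.2, giving R* = 1140·(1 - 0.0648) = 1070.
From dC/dt = 0: 0.00214·1070 - 0.538 = 0.0459P*, so P* = 1.74/0.0459 = 38.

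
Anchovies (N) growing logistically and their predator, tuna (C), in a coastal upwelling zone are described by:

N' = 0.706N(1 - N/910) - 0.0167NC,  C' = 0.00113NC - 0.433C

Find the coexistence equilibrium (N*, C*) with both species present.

N* ≈ 383, C* ≈ 24.5

From dC/dt = 0 with C > 0: 0.00113N* = 0.433, so N* = 383.
Substitute into dN/dt = 0: 0.706(1 - 383/910) = 0.0167C*.
The bracket is 0.579, giving C* = 0.409/0.0167 = 24.5.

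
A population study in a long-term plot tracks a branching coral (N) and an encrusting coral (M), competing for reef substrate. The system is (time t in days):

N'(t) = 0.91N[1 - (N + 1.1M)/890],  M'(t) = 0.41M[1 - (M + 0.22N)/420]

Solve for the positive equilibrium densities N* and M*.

Setting both brackets to zero gives the nullclines N + 1.1M = 890 and 0.22N + M = 420.
Substituting M = 420 - 0.22N into the first: N(1 - 1.1·0.22) = 890 - 1.1·420.
So N* = 428/0.758 = 565, and then M* = 420 - 0.22·565 = 296.

N* ≈ 565, M* ≈ 296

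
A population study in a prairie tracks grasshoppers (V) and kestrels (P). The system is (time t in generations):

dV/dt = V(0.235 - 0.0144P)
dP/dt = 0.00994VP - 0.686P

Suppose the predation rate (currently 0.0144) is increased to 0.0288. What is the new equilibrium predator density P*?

P* ≈ 8.16

At the interior fixed point, setting dV/dt = 0 with V > 0 fixes P* = (prey growth rate)/(VP coefficient) — independent of the other coefficients.
With the change, P* = 0.235/0.0288 = 8.16; it falls from 16.3.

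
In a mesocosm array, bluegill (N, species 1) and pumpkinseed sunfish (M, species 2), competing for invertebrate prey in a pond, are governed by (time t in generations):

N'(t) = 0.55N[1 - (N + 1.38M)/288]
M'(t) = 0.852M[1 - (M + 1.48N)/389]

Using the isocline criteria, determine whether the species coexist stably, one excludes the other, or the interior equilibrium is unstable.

unstable coexistence (outcome depends on initial conditions)

Compare the nullcline intercepts: K1/α12 = 288/1.38 = 209 < K2 = 389; K2/α21 = 389/1.48 = 263 < K1 = 288.
Since both are reversed, neither can invade when rare; the interior point is a saddle.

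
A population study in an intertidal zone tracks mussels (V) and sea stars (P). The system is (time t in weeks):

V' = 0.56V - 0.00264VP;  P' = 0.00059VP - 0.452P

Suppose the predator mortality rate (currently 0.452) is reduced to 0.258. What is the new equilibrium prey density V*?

V* ≈ 437

At the interior fixed point, setting dP/dt = 0 with P > 0 fixes V* = (predator death rate)/(VP coefficient) — independent of the other coefficients.
With the change, V* = 0.258/0.00059 = 437; it falls from 766.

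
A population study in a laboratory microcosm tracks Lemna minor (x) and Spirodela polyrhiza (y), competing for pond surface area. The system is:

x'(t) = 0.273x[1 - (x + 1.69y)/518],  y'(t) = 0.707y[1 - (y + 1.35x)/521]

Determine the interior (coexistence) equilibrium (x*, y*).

x* ≈ 283, y* ≈ 139

Setting both brackets to zero gives the nullclines x + 1.69y = 518 and 1.35x + y = 521.
Substituting y = 521 - 1.35x into the first: x(1 - 1.69·1.35) = 518 - 1.69·521.
So x* = -362/-1.28 = 283, and then y* = 521 - 1.35·283 = 139.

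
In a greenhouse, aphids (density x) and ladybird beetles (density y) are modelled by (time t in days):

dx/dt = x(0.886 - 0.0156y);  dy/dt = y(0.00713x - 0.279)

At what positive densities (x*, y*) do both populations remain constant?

Set dy/dt = 0 with y > 0: 0.00713x - 0.279 = 0, so x* = 0.279/0.00713 = 39.1.
Set dx/dt = 0 with x > 0: 0.886 - 0.0156y = 0, so y* = 0.886/0.0156 = 56.8.

x* ≈ 39.1, y* ≈ 56.8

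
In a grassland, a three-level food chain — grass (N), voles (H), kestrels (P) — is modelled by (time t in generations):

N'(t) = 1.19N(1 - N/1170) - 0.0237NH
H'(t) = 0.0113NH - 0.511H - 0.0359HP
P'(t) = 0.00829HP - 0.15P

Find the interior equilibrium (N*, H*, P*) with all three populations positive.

N* ≈ 748, H* ≈ 18.1, P* ≈ 221

From dP/dt = 0: 0.00829H* = 0.15, so H* = 18.1.
From dN/dt = 0: 1.19(1 - N*/1170) = 0.0237·18.1, giving N* = 1170·(1 - 0.36) = 748.
From dH/dt = 0: 0.0113·748 - 0.511 = 0.0359P*, so P* = 7.95/0.0359 = 221.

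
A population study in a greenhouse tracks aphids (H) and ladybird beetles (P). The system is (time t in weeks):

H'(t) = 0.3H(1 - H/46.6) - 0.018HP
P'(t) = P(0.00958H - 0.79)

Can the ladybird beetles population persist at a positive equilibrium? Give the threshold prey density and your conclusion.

Threshold H = 82.5; K < 82.5, so no, the predator goes extinct.

The predator equation gives dP/dt > 0 only when H > 0.79/0.00958 = 82.5.
Without the predator, H → K = 46.6. Since 46.6 < 82.5, the predator cannot invade.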